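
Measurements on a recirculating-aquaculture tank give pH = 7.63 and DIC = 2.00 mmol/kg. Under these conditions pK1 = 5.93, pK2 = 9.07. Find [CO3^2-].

α₂ = 1 / (1 + [H⁺]/K2 + [H⁺]²/(K1K2)) = 1 / (1 + 10^+1.44 + 10^-0.26)
   = 1 / (1 + 27.542 + 0.54954) = 1/29.092 = 0.03437
[CO3²⁻] = α₂ × DIC = 0.03437 × 2.00 = 0.0687 mmol/kg

[CO3²⁻] = 0.0687 mmol/kg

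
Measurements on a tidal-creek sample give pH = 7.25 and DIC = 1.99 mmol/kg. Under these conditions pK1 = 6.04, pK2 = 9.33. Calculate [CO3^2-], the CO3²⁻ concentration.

α₂ = 1 / (1 + [H⁺]/K2 + [H⁺]²/(K1K2)) = 1 / (1 + 10^+2.08 + 10^+0.87)
   = 1 / (1 + 120.23 + 7.4131) = 1/128.64 = 0.007774
[CO3²⁻] = α₂ × DIC = 0.007774 × 1.99 = 0.0155 mmol/kg = 15.5 μmol/kg

[CO3²⁻] = 15.5 μmol/kg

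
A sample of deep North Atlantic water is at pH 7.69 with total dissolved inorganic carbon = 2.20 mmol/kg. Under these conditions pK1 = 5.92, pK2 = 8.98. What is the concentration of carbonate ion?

[CO3²⁻] = 0.106 mmol/kg

α₂ = 1 / (1 + [H⁺]/K2 + [H⁺]²/(K1K2)) = 1 / (1 + 10^+1.29 + 10^-0.48)
   = 1 / (1 + 19.498 + 0.33113) = 1/20.830 = 0.04801
[CO3²⁻] = α₂ × DIC = 0.04801 × 2.20 = 0.106 mmol/kg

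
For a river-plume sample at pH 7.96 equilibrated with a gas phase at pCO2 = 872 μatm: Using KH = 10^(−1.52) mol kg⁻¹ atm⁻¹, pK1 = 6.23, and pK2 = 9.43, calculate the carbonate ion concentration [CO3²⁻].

[CO2*] = KH · pCO2 = 10^(−1.52) × 872×10^-6 = 2.633×10^-5 mol/kg
α₀ = 1/(1 + K1/[H⁺] + K1K2/[H⁺]²) = 1/(1 + 10^+1.73 + 10^+0.26) = 0.01769
DIC = [CO2*]/α₀ = 2.633×10^-5 / 0.01769 = 1.488 mmol/kg
[CO3²⁻] = α₂·DIC; α₂ = 0.03219, so [CO3²⁻] = 0.03219 × 1.488 = 0.0479 mmol/kg

[CO3²⁻] = 0.0479 mmol/kg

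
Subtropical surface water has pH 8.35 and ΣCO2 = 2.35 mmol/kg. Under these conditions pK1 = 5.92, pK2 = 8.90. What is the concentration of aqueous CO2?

α₀ = 1 / (1 + K1/[H⁺] + K1K2/[H⁺]²) = 1 / (1 + 10^+2.43 + 10^+1.88)
   = 1 / (1 + 269.15 + 75.858) = 1/346.01 = 0.002890
[CO2*] = α₀ × DIC = 0.002890 × 2.35 = 0.00679 mmol/kg = 6.79 μmol/kg

[CO2*] = 6.79 μmol/kg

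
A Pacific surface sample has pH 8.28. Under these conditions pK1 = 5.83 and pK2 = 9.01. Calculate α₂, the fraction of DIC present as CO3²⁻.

α₂ = 0.157

α₂ = 1 / (1 + [H⁺]/K2 + [H⁺]²/(K1K2)) = 1 / (1 + 10^+0.73 + 10^-1.72)
   = 1 / (1 + 5.3703 + 0.019055) = 1/6.3894 = 0.1565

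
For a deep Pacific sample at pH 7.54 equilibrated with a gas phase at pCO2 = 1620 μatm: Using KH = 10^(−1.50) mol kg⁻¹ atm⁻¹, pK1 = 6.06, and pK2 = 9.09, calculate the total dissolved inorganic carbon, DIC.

DIC = 1.64 mmol/kg

[CO2*] = KH · pCO2 = 10^(−1.50) × 1620×10^-6 = 5.123×10^-5 mol/kg
α₀ = 1/(1 + K1/[H⁺] + K1K2/[H⁺]²) = 1/(1 + 10^+1.48 + 10^-0.07) = 0.03120
DIC = [CO2*]/α₀ = 5.123×10^-5 / 0.03120 = 1.64 mmol/kg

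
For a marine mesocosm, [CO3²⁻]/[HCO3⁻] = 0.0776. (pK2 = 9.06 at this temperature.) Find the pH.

From K2 = [H⁺][CO3²⁻]/[HCO3⁻]:  pH = pK2 + log₁₀([CO3²⁻]/[HCO3⁻])
log₁₀(0.0776) = -1.110
pH = 9.06 + (-1.110) = 7.95

pH = 7.95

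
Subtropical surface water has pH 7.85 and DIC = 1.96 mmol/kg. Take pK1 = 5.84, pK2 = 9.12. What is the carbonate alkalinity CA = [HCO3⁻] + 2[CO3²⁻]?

CA = [HCO3⁻] + 2[CO3²⁻] = (α₁ + 2α₂)·DIC
At pH 7.85: [H⁺]/K1 = 10^-2.01 = 0.0097724, K2/[H⁺] = 10^-1.27 = 0.053703
α₁ = 1/(1 + 0.0097724 + 0.053703) = 1/1.0635 = 0.9403; α₂ = α₁·K2/[H⁺] = 0.05050
α₁ + 2α₂ = 1.0413
CA = 1.0413 × 1.96 = 2.04 mmol/kg

CA = 2.04 mmol/kg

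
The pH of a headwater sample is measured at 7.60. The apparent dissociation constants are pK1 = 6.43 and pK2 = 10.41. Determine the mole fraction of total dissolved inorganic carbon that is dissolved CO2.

α₀ = 0.0632

α₀ = 1 / (1 + K1/[H⁺] + K1K2/[H⁺]²) = 1 / (1 + 10^+1.17 + 10^-1.64)
   = 1 / (1 + 14.791 + 0.022909) = 1/15.814 = 0.06324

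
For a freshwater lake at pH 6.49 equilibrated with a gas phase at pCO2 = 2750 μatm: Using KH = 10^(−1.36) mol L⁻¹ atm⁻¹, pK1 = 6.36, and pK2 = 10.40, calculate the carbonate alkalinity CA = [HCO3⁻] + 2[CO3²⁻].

CA = 0.162 mmol/L

[CO2*] = KH · pCO2 = 10^(−1.36) × 2750×10^-6 = 1.200×10^-4 mol/L
α₀ = 1/(1 + K1/[H⁺] + K1K2/[H⁺]²) = 1/(1 + 10^+0.13 + 10^-3.78) = 0.4257
DIC = [CO2*]/α₀ = 1.200×10^-4 / 0.4257 = 0.2820 mmol/L
CA = (α₁ + 2α₂)·DIC = (0.5742 + 2×7.065×10^-5) × 0.2820 = 0.162 mmol/L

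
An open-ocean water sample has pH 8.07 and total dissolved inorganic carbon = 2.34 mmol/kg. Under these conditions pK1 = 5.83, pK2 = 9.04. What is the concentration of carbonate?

[CO3²⁻] = 0.225 mmol/kg

α₂ = 1 / (1 + [H⁺]/K2 + [H⁺]²/(K1K2)) = 1 / (1 + 10^+0.97 + 10^-1.27)
   = 1 / (1 + 9.3325 + 0.053703) = 1/10.386 = 0.09628
[CO3²⁻] = α₂ × DIC = 0.09628 × 2.34 = 0.225 mmol/kg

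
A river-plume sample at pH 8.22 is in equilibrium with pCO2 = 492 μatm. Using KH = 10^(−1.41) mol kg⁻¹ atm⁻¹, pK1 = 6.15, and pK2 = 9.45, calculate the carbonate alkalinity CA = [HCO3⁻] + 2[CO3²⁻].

[CO2*] = KH · pCO2 = 10^(−1.41) × 492×10^-6 = 1.914×10^-5 mol/kg
α₀ = 1/(1 + K1/[H⁺] + K1K2/[H⁺]²) = 1/(1 + 10^+2.07 + 10^+0.84) = 0.007974
DIC = [CO2*]/α₀ = 1.914×10^-5 / 0.007974 = 2.400 mmol/kg
CA = (α₁ + 2α₂)·DIC = (0.9369 + 2×0.05517) × 2.400 = 2.51 mmol/kg

CA = 2.51 mmol/kg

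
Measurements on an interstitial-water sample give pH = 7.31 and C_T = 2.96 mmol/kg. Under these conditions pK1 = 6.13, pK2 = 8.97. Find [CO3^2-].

α₂ = 1 / (1 + [H⁺]/K2 + [H⁺]²/(K1K2)) = 1 / (1 + 10^+1.66 + 10^+0.48)
   = 1 / (1 + 45.709 + 3.0200) = 1/49.729 = 0.02011
[CO3²⁻] = α₂ × DIC = 0.02011 × 2.96 = 0.0595 mmol/kg

[CO3²⁻] = 0.0595 mmol/kg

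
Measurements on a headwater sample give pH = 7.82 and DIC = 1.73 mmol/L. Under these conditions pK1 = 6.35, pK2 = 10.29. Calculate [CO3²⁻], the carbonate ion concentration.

α₂ = 1 / (1 + [H⁺]/K2 + [H⁺]²/(K1K2)) = 1 / (1 + 10^+2.47 + 10^+1.00)
   = 1 / (1 + 295.12 + 10.000) = 1/306.12 = 0.003267
[CO3²⁻] = α₂ × DIC = 0.003267 × 1.73 = 0.00565 mmol/L = 5.65 μmol/L

[CO3²⁻] = 5.65 μmol/L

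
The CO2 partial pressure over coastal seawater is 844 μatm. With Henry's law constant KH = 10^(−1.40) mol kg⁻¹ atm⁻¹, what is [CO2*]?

[CO2*] = 33.6 μmol/kg

KH = 10^(−1.40) = 3.981×10^-2 mol kg⁻¹ atm⁻¹
[CO2*] = KH · pCO2 = 3.981×10^-2 × 844×10^-6 atm = 3.36×10^-5 mol/kg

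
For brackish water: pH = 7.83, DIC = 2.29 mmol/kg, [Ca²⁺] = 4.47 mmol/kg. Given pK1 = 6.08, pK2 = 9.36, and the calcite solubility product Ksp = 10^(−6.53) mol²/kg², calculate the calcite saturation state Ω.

α₂ = 1 / (1 + [H⁺]/K2 + [H⁺]²/(K1K2)) = 1 / (1 + 10^+1.53 + 10^-0.22)
   = 1 / (1 + 33.884 + 0.60256) = 1/35.487 = 0.02818
[CO3²⁻] = α₂ × DIC = 0.02818 × 2.29 = 0.06453 mmol/kg
Ksp = 10^(−6.53) = 2.951×10^-7
Ω = [Ca²⁺][CO3²⁻]/Ksp = (4.47×10^-3)(6.453×10^-5) / 2.951×10^-7 = 0.977

Ω = 0.977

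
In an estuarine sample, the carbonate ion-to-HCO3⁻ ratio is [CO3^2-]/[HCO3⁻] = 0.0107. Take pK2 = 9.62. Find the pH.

pH = 7.65

From K2 = [H⁺][CO3^2-]/[HCO3⁻]:  pH = pK2 + log₁₀([CO3^2-]/[HCO3⁻])
log₁₀(0.0107) = -1.971
pH = 9.62 + (-1.971) = 7.65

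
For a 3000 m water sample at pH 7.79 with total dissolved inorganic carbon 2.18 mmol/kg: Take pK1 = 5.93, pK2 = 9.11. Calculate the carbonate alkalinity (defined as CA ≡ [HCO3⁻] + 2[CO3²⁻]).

CA = [HCO3⁻] + 2[CO3²⁻] = (α₁ + 2α₂)·DIC
At pH 7.79: [H⁺]/K1 = 10^-1.86 = 0.013804, K2/[H⁺] = 10^-1.32 = 0.047863
α₁ = 1/(1 + 0.013804 + 0.047863) = 1/1.0617 = 0.9419; α₂ = α₁·K2/[H⁺] = 0.04508
α₁ + 2α₂ = 1.0321
CA = 1.0321 × 2.18 = 2.25 mmol/kg

CA = 2.25 mmol/kg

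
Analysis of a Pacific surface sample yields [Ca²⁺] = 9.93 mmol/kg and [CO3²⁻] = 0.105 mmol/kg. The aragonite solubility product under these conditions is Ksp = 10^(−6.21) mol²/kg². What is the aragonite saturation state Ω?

Ksp = 10^(−6.21) = 6.166×10^-7
Ω = [Ca²⁺][CO3²⁻]/Ksp = (9.93×10^-3)(0.105×10^-3) / 6.166×10^-7 = 1.69

Ω = 1.69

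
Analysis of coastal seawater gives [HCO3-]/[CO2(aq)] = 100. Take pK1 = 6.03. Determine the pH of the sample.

pH = 8.03

From K1 = [H⁺][HCO3-]/[CO2(aq)]:  pH = pK1 + log₁₀([HCO3-]/[CO2(aq)])
log₁₀(100) = +2.000
pH = 6.03 + (+2.000) = 8.03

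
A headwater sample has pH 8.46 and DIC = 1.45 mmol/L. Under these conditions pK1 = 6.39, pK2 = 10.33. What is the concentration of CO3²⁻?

[CO3²⁻] = 19.1 μmol/L

α₂ = 1 / (1 + [H⁺]/K2 + [H⁺]²/(K1K2)) = 1 / (1 + 10^+1.87 + 10^-0.20)
   = 1 / (1 + 74.131 + 0.63096) = 1/75.762 = 0.01320
[CO3²⁻] = α₂ × DIC = 0.01320 × 1.45 = 0.0191 mmol/L = 19.1 μmol/L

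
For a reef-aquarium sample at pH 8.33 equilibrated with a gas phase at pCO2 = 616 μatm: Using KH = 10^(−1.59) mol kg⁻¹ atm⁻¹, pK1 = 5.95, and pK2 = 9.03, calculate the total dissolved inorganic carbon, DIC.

DIC = 4.57 mmol/kg

[CO2*] = KH · pCO2 = 10^(−1.59) × 616×10^-6 = 1.583×10^-5 mol/kg
α₀ = 1/(1 + K1/[H⁺] + K1K2/[H⁺]²) = 1/(1 + 10^+2.38 + 10^+1.68) = 0.003463
DIC = [CO2*]/α₀ = 1.583×10^-5 / 0.003463 = 4.57 mmol/kg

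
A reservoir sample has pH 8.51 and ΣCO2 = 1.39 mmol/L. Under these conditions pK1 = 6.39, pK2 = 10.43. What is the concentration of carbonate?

[CO3²⁻] = 16.4 μmol/L

α₂ = 1 / (1 + [H⁺]/K2 + [H⁺]²/(K1K2)) = 1 / (1 + 10^+1.92 + 10^-0.20)
   = 1 / (1 + 83.176 + 0.63096) = 1/84.807 = 0.01179
[CO3²⁻] = α₂ × DIC = 0.01179 × 1.39 = 0.0164 mmol/L = 16.4 μmol/L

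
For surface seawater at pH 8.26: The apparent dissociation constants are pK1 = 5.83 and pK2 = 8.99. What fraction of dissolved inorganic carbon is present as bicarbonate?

α₁ = 0.840

α₁ = 1 / (1 + [H⁺]/K1 + K2/[H⁺]) = 1 / (1 + 10^-2.43 + 10^-0.73)
   = 1 / (1 + 0.0037154 + 0.18621) = 1/1.1899 = 0.8404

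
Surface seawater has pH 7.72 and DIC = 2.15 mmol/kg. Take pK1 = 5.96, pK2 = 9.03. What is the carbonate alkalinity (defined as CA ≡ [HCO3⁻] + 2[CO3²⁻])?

CA = [HCO3⁻] + 2[CO3²⁻] = (α₁ + 2α₂)·DIC
At pH 7.72: [H⁺]/K1 = 10^-1.76 = 0.017378, K2/[H⁺] = 10^-1.31 = 0.048978
α₁ = 1/(1 + 0.017378 + 0.048978) = 1/1.0664 = 0.9378; α₂ = α₁·K2/[H⁺] = 0.04593
α₁ + 2α₂ = 1.0296
CA = 1.0296 × 2.15 = 2.21 mmol/kg

CA = 2.21 mmol/kg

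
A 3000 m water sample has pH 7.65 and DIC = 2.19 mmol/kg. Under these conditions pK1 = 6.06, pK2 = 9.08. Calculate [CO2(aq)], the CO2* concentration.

α₀ = 1 / (1 + K1/[H⁺] + K1K2/[H⁺]²) = 1 / (1 + 10^+1.59 + 10^+0.16)
   = 1 / (1 + 38.905 + 1.4454) = 1/41.350 = 0.02418
[CO2*] = α₀ × DIC = 0.02418 × 2.19 = 0.0530 mmol/kg

[CO2*] = 0.0530 mmol/kg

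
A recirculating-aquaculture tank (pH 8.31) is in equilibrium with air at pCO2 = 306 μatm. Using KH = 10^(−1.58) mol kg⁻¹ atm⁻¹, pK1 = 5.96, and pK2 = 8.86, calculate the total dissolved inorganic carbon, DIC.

[CO2*] = KH · pCO2 = 10^(−1.58) × 306×10^-6 = 8.049×10^-6 mol/kg
α₀ = 1/(1 + K1/[H⁺] + K1K2/[H⁺]²) = 1/(1 + 10^+2.35 + 10^+1.80) = 0.003473
DIC = [CO2*]/α₀ = 8.049×10^-6 / 0.003473 = 2.32 mmol/kg

DIC = 2.32 mmol/kg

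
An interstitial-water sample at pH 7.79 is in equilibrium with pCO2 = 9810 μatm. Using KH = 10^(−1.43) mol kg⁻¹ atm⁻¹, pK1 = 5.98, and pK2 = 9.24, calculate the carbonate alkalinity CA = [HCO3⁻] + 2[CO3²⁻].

[CO2*] = KH · pCO2 = 10^(−1.43) × 9810×10^-6 = 3.645×10^-4 mol/kg
α₀ = 1/(1 + K1/[H⁺] + K1K2/[H⁺]²) = 1/(1 + 10^+1.81 + 10^+0.36) = 0.01474
DIC = [CO2*]/α₀ = 3.645×10^-4 / 0.01474 = 24.73 mmol/kg
CA = (α₁ + 2α₂)·DIC = (0.9515 + 2×0.03376) × 24.73 = 25.2 mmol/kg

CA = 25.2 mmol/kg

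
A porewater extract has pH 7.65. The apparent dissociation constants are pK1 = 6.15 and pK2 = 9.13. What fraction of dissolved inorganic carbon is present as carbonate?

α₂ = 0.0311

α₂ = 1 / (1 + [H⁺]/K2 + [H⁺]²/(K1K2)) = 1 / (1 + 10^+1.48 + 10^-0.02)
   = 1 / (1 + 30.200 + 0.95499) = 1/32.155 = 0.03110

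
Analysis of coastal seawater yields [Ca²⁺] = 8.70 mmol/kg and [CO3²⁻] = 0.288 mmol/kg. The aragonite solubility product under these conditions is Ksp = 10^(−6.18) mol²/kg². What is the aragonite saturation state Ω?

Ksp = 10^(−6.18) = 6.607×10^-7
Ω = [Ca²⁺][CO3²⁻]/Ksp = (8.70×10^-3)(0.288×10^-3) / 6.607×10^-7 = 3.79

Ω = 3.79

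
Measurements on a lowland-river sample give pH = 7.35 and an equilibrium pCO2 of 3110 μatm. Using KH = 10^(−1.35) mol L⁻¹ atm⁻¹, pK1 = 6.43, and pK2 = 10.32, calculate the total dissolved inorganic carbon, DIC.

[CO2*] = KH · pCO2 = 10^(−1.35) × 3110×10^-6 = 1.389×10^-4 mol/L
α₀ = 1/(1 + K1/[H⁺] + K1K2/[H⁺]²) = 1/(1 + 10^+0.92 + 10^-2.05) = 0.1072
DIC = [CO2*]/α₀ = 1.389×10^-4 / 0.1072 = 1.30 mmol/L

DIC = 1.30 mmol/L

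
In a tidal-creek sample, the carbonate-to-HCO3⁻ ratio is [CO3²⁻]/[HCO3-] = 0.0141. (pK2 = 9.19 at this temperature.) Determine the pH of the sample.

From K2 = [H⁺][CO3²⁻]/[HCO3-]:  pH = pK2 + log₁₀([CO3²⁻]/[HCO3-])
log₁₀(0.0141) = -1.851
pH = 9.19 + (-1.851) = 7.34

pH = 7.34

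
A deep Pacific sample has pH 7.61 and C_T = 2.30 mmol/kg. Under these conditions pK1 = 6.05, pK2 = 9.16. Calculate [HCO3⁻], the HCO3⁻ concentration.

α₁ = 1 / (1 + [H⁺]/K1 + K2/[H⁺]) = 1 / (1 + 10^-1.56 + 10^-1.55)
   = 1 / (1 + 0.027542 + 0.028184) = 1/1.0557 = 0.9472
[HCO3⁻] = α₁ × DIC = 0.9472 × 2.30 = 2.18 mmol/kg

[HCO3⁻] = 2.18 mmol/kg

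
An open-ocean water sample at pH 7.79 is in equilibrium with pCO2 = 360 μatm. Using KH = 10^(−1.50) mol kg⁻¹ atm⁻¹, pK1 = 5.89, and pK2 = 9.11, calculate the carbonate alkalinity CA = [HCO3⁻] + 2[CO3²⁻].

[CO2*] = KH · pCO2 = 10^(−1.50) × 360×10^-6 = 1.138×10^-5 mol/kg
α₀ = 1/(1 + K1/[H⁺] + K1K2/[H⁺]²) = 1/(1 + 10^+1.90 + 10^+0.58) = 0.01187
DIC = [CO2*]/α₀ = 1.138×10^-5 / 0.01187 = 0.9589 mmol/kg
CA = (α₁ + 2α₂)·DIC = (0.9430 + 2×0.04513) × 0.9589 = 0.991 mmol/kg

CA = 0.991 mmol/kg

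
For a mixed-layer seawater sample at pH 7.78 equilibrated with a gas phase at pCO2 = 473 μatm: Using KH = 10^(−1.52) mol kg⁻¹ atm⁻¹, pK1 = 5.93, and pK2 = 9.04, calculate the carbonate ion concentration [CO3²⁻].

[CO3²⁻] = 0.0556 mmol/kg

[CO2*] = KH · pCO2 = 10^(−1.52) × 473×10^-6 = 1.428×10^-5 mol/kg
α₀ = 1/(1 + K1/[H⁺] + K1K2/[H⁺]²) = 1/(1 + 10^+1.85 + 10^+0.59) = 0.01321
DIC = [CO2*]/α₀ = 1.428×10^-5 / 0.01321 = 1.081 mmol/kg
[CO3²⁻] = α₂·DIC; α₂ = 0.05140, so [CO3²⁻] = 0.05140 × 1.081 = 0.0556 mmol/kg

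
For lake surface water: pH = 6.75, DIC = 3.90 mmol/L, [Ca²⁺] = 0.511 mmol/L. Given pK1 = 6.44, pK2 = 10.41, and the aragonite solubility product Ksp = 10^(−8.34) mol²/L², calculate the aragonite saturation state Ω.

α₂ = 1 / (1 + [H⁺]/K2 + [H⁺]²/(K1K2)) = 1 / (1 + 10^+3.66 + 10^+3.35)
   = 1 / (1 + 4570.9 + 2238.7) = 1/6810.6 = 0.0001468
[CO3²⁻] = α₂ × DIC = 0.0001468 × 3.90 = 0.0005726 mmol/L = 0.5726 μmol/L
Ksp = 10^(−8.34) = 4.571×10^-9
Ω = [Ca²⁺][CO3²⁻]/Ksp = (0.511×10^-3)(5.726×10^-7) / 4.571×10^-9 = 0.0640

Ω = 0.0640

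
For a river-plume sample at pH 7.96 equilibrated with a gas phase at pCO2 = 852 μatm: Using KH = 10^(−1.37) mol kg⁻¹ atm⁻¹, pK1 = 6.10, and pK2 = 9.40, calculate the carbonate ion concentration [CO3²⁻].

[CO3²⁻] = 0.0956 mmol/kg

[CO2*] = KH · pCO2 = 10^(−1.37) × 852×10^-6 = 3.634×10^-5 mol/kg
α₀ = 1/(1 + K1/[H⁺] + K1K2/[H⁺]²) = 1/(1 + 10^+1.86 + 10^+0.42) = 0.01315
DIC = [CO2*]/α₀ = 3.634×10^-5 / 0.01315 = 2.765 mmol/kg
[CO3²⁻] = α₂·DIC; α₂ = 0.03458, so [CO3²⁻] = 0.03458 × 2.765 = 0.0956 mmol/kg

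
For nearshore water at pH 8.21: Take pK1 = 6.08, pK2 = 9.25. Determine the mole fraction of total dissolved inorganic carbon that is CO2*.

α₀ = 1 / (1 + K1/[H⁺] + K1K2/[H⁺]²) = 1 / (1 + 10^+2.13 + 10^+1.09)
   = 1 / (1 + 134.90 + 12.303) = 1/148.20 = 0.006748

α₀ = 0.00675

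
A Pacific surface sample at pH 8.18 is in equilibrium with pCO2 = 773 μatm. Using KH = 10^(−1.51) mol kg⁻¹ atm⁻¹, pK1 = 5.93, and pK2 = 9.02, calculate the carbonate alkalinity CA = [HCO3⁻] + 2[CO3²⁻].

CA = 5.48 mmol/kg

[CO2*] = KH · pCO2 = 10^(−1.51) × 773×10^-6 = 2.389×10^-5 mol/kg
α₀ = 1/(1 + K1/[H⁺] + K1K2/[H⁺]²) = 1/(1 + 10^+2.25 + 10^+1.41) = 0.004889
DIC = [CO2*]/α₀ = 2.389×10^-5 / 0.004889 = 4.886 mmol/kg
CA = (α₁ + 2α₂)·DIC = (0.8694 + 2×0.1257) × 4.886 = 5.48 mmol/kg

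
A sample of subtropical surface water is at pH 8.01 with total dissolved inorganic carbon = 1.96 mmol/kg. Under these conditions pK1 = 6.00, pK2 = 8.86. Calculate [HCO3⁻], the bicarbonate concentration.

α₁ = 1 / (1 + [H⁺]/K1 + K2/[H⁺]) = 1 / (1 + 10^-2.01 + 10^-0.85)
   = 1 / (1 + 0.0097724 + 0.14125) = 1/1.1510 = 0.8688
[HCO3⁻] = α₁ × DIC = 0.8688 × 1.96 = 1.70 mmol/kg

[HCO3⁻] = 1.70 mmol/kg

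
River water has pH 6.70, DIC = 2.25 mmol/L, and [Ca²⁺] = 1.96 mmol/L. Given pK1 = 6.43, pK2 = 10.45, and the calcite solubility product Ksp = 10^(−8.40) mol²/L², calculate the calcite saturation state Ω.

α₂ = 1 / (1 + [H⁺]/K2 + [H⁺]²/(K1K2)) = 1 / (1 + 10^+3.75 + 10^+3.48)
   = 1 / (1 + 5623.4 + 3020.0) = 1/8644.4 = 0.0001157
[CO3²⁻] = α₂ × DIC = 0.0001157 × 2.25 = 0.0002603 mmol/L = 0.2603 μmol/L
Ksp = 10^(−8.40) = 3.981×10^-9
Ω = [Ca²⁺][CO3²⁻]/Ksp = (1.96×10^-3)(2.603×10^-7) / 3.981×10^-9 = 0.128

Ω = 0.128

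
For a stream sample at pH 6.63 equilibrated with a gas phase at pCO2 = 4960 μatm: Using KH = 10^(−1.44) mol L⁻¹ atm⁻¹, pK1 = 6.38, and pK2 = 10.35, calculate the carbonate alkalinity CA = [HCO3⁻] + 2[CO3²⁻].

CA = 0.320 mmol/L

[CO2*] = KH · pCO2 = 10^(−1.44) × 4960×10^-6 = 1.801×10^-4 mol/L
α₀ = 1/(1 + K1/[H⁺] + K1K2/[H⁺]²) = 1/(1 + 10^+0.25 + 10^-3.47) = 0.3599
DIC = [CO2*]/α₀ = 1.801×10^-4 / 0.3599 = 0.5004 mmol/L
CA = (α₁ + 2α₂)·DIC = (0.6400 + 2×0.0001219) × 0.5004 = 0.320 mmol/L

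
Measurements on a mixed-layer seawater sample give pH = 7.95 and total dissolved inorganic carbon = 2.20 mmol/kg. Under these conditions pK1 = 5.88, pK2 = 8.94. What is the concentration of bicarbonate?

[HCO3⁻] = 1.98 mmol/kg

α₁ = 1 / (1 + [H⁺]/K1 + K2/[H⁺]) = 1 / (1 + 10^-2.07 + 10^-0.99)
   = 1 / (1 + 0.0085114 + 0.10233) = 1/1.1108 = 0.9002
[HCO3⁻] = α₁ × DIC = 0.9002 × 2.20 = 1.98 mmol/kg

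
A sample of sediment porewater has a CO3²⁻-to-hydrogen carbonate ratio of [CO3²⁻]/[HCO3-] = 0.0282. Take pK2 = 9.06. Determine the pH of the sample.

pH = 7.51

From K2 = [H⁺][CO3²⁻]/[HCO3-]:  pH = pK2 + log₁₀([CO3²⁻]/[HCO3-])
log₁₀(0.0282) = -1.550
pH = 9.06 + (-1.550) = 7.51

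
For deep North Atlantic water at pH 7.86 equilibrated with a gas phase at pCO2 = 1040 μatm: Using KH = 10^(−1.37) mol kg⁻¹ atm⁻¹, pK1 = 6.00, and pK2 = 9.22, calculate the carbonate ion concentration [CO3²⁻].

[CO2*] = KH · pCO2 = 10^(−1.37) × 1040×10^-6 = 4.436×10^-5 mol/kg
α₀ = 1/(1 + K1/[H⁺] + K1K2/[H⁺]²) = 1/(1 + 10^+1.86 + 10^+0.50) = 0.01305
DIC = [CO2*]/α₀ = 4.436×10^-5 / 0.01305 = 3.399 mmol/kg
[CO3²⁻] = α₂·DIC; α₂ = 0.04128, so [CO3²⁻] = 0.04128 × 3.399 = 0.140 mmol/kg

[CO3²⁻] = 0.140 mmol/kg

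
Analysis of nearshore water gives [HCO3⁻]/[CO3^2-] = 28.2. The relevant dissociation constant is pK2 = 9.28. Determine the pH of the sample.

From K2 = [H⁺][CO3^2-]/[HCO3⁻]:  pH = pK2 − log₁₀([HCO3⁻]/[CO3^2-])
log₁₀(28.2) = +1.450
pH = 9.28 − (+1.450) = 7.83

pH = 7.83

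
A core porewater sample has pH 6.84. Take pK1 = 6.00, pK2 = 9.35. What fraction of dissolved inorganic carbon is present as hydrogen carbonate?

α₁ = 0.871

α₁ = 1 / (1 + [H⁺]/K1 + K2/[H⁺]) = 1 / (1 + 10^-0.84 + 10^-2.51)
   = 1 / (1 + 0.14454 + 0.0030903) = 1/1.1476 = 0.8714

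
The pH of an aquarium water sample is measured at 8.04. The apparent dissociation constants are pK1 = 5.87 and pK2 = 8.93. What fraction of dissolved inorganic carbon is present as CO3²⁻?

α₂ = 0.113

α₂ = 1 / (1 + [H⁺]/K2 + [H⁺]²/(K1K2)) = 1 / (1 + 10^+0.89 + 10^-1.28)
   = 1 / (1 + 7.7625 + 0.052481) = 1/8.8150 = 0.1134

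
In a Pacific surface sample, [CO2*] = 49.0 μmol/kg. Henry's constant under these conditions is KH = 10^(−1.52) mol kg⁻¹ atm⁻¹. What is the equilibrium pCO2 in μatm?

pCO2 = 1620 μatm

KH = 10^(−1.52) = 3.020×10^-2 mol kg⁻¹ atm⁻¹
pCO2 = [CO2*]/KH = 49.0×10^-6 / 3.020×10^-2 = 1.62×10^-3 atm = 1620 μatm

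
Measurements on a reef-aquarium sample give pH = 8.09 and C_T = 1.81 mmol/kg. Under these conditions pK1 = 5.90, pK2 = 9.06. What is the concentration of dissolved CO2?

α₀ = 1 / (1 + K1/[H⁺] + K1K2/[H⁺]²) = 1 / (1 + 10^+2.19 + 10^+1.22)
   = 1 / (1 + 154.88 + 16.596) = 1/172.48 = 0.005798
[CO2*] = α₀ × DIC = 0.005798 × 1.81 = 0.0105 mmol/kg = 10.5 μmol/kg

[CO2*] = 10.5 μmol/kg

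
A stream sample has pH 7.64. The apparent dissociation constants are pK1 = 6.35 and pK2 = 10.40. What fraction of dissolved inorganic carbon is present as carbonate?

α₂ = 0.00165

α₂ = 1 / (1 + [H⁺]/K2 + [H⁺]²/(K1K2)) = 1 / (1 + 10^+2.76 + 10^+1.47)
   = 1 / (1 + 575.44 + 29.512) = 1/605.95 = 0.001650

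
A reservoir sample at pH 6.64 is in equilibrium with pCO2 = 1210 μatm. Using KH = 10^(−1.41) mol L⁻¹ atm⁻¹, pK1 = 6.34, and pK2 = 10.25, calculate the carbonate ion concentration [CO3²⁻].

[CO2*] = KH · pCO2 = 10^(−1.41) × 1210×10^-6 = 4.707×10^-5 mol/L
α₀ = 1/(1 + K1/[H⁺] + K1K2/[H⁺]²) = 1/(1 + 10^+0.30 + 10^-3.31) = 0.3338
DIC = [CO2*]/α₀ = 4.707×10^-5 / 0.3338 = 0.1410 mmol/L
[CO3²⁻] = α₂·DIC; α₂ = 0.0001635, so [CO3²⁻] = 0.0001635 × 0.1410 = 2.31×10^-5 mmol/L = 0.0231 μmol/L

[CO3²⁻] = 0.0231 μmol/L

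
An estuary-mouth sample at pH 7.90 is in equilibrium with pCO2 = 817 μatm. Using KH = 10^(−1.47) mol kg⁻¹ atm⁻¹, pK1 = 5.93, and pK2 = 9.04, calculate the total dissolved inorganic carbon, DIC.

DIC = 2.80 mmol/kg

[CO2*] = KH · pCO2 = 10^(−1.47) × 817×10^-6 = 2.768×10^-5 mol/kg
α₀ = 1/(1 + K1/[H⁺] + K1K2/[H⁺]²) = 1/(1 + 10^+1.97 + 10^+0.83) = 0.009893
DIC = [CO2*]/α₀ = 2.768×10^-5 / 0.009893 = 2.80 mmol/kg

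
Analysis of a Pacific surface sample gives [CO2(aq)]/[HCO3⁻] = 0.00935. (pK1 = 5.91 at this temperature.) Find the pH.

From K1 = [H⁺][HCO3⁻]/[CO2(aq)]:  pH = pK1 − log₁₀([CO2(aq)]/[HCO3⁻])
log₁₀(0.00935) = -2.029
pH = 5.91 − (-2.029) = 7.94

pH = 7.94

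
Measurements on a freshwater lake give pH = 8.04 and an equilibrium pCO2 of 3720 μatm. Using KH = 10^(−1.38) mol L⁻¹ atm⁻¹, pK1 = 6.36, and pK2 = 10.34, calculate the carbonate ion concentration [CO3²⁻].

[CO3²⁻] = 0.0372 mmol/L

[CO2*] = KH · pCO2 = 10^(−1.38) × 3720×10^-6 = 1.551×10^-4 mol/L
α₀ = 1/(1 + K1/[H⁺] + K1K2/[H⁺]²) = 1/(1 + 10^+1.68 + 10^-0.62) = 0.02037
DIC = [CO2*]/α₀ = 1.551×10^-4 / 0.02037 = 7.615 mmol/L
[CO3²⁻] = α₂·DIC; α₂ = 0.004885, so [CO3²⁻] = 0.004885 × 7.615 = 0.0372 mmol/L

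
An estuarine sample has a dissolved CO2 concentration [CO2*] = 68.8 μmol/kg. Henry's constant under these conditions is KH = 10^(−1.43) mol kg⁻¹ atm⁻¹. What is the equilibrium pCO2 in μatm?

KH = 10^(−1.43) = 3.715×10^-2 mol kg⁻¹ atm⁻¹
pCO2 = [CO2*]/KH = 68.8×10^-6 / 3.715×10^-2 = 1.85×10^-3 atm = 1850 μatm

pCO2 = 1850 μatm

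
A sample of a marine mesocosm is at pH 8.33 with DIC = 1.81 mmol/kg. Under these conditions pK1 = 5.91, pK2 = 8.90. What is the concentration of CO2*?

α₀ = 1 / (1 + K1/[H⁺] + K1K2/[H⁺]²) = 1 / (1 + 10^+2.42 + 10^+1.85)
   = 1 / (1 + 263.03 + 70.795) = 1/334.82 = 0.002987
[CO2*] = α₀ × DIC = 0.002987 × 1.81 = 0.00541 mmol/kg = 5.41 μmol/kg

[CO2*] = 5.41 μmol/kg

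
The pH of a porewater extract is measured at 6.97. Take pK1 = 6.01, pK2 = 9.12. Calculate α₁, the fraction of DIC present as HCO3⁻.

α₁ = 1 / (1 + [H⁺]/K1 + K2/[H⁺]) = 1 / (1 + 10^-0.96 + 10^-2.15)
   = 1 / (1 + 0.10965 + 0.0070795) = 1/1.1167 = 0.8955

α₁ = 0.895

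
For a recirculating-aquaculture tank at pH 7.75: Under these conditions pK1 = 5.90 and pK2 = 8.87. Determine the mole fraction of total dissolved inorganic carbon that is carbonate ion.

α₂ = 0.0696

α₂ = 1 / (1 + [H⁺]/K2 + [H⁺]²/(K1K2)) = 1 / (1 + 10^+1.12 + 10^-0.73)
   = 1 / (1 + 13.183 + 0.18621) = 1/14.369 = 0.06960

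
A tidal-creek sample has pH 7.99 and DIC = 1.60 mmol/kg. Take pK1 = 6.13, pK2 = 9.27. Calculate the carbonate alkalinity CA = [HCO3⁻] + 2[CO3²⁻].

CA = [HCO3⁻] + 2[CO3²⁻] = (α₁ + 2α₂)·DIC
At pH 7.99: [H⁺]/K1 = 10^-1.86 = 0.013804, K2/[H⁺] = 10^-1.28 = 0.052481
α₁ = 1/(1 + 0.013804 + 0.052481) = 1/1.0663 = 0.9378; α₂ = α₁·K2/[H⁺] = 0.04922
α₁ + 2α₂ = 1.0363
CA = 1.0363 × 1.60 = 1.66 mmol/kg

CA = 1.66 mmol/kg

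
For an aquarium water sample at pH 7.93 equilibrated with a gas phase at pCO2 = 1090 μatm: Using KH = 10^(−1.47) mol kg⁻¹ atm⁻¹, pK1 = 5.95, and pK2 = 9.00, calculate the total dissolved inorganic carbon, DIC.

DIC = 3.86 mmol/kg

[CO2*] = KH · pCO2 = 10^(−1.47) × 1090×10^-6 = 3.693×10^-5 mol/kg
α₀ = 1/(1 + K1/[H⁺] + K1K2/[H⁺]²) = 1/(1 + 10^+1.98 + 10^+0.91) = 0.009558
DIC = [CO2*]/α₀ = 3.693×10^-5 / 0.009558 = 3.86 mmol/kg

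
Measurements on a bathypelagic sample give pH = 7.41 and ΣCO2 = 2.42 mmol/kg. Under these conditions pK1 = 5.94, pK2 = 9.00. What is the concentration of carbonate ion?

[CO3²⁻] = 0.0587 mmol/kg

α₂ = 1 / (1 + [H⁺]/K2 + [H⁺]²/(K1K2)) = 1 / (1 + 10^+1.59 + 10^+0.12)
   = 1 / (1 + 38.905 + 1.3183) = 1/41.223 = 0.02426
[CO3²⁻] = α₂ × DIC = 0.02426 × 2.42 = 0.0587 mmol/kg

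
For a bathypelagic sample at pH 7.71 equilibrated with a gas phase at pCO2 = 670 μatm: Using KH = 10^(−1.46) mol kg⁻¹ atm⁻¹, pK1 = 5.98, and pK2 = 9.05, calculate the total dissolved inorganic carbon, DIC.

DIC = 1.33 mmol/kg

[CO2*] = KH · pCO2 = 10^(−1.46) × 670×10^-6 = 2.323×10^-5 mol/kg
α₀ = 1/(1 + K1/[H⁺] + K1K2/[H⁺]²) = 1/(1 + 10^+1.73 + 10^+0.39) = 0.01750
DIC = [CO2*]/α₀ = 2.323×10^-5 / 0.01750 = 1.33 mmol/kg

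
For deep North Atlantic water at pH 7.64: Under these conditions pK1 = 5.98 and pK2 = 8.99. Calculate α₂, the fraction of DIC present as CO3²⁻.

α₂ = 1 / (1 + [H⁺]/K2 + [H⁺]²/(K1K2)) = 1 / (1 + 10^+1.35 + 10^-0.31)
   = 1 / (1 + 22.387 + 0.48978) = 1/23.877 = 0.04188

α₂ = 0.0419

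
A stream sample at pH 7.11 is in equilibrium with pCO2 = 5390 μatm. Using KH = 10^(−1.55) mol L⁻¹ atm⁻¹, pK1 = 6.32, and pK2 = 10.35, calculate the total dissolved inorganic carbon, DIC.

DIC = 1.09 mmol/L

[CO2*] = KH · pCO2 = 10^(−1.55) × 5390×10^-6 = 1.519×10^-4 mol/L
α₀ = 1/(1 + K1/[H⁺] + K1K2/[H⁺]²) = 1/(1 + 10^+0.79 + 10^-2.45) = 0.1395
DIC = [CO2*]/α₀ = 1.519×10^-4 / 0.1395 = 1.09 mmol/L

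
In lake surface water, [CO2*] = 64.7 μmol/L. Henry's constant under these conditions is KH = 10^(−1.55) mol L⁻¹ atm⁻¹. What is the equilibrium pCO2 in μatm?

pCO2 = 2300 μatm

KH = 10^(−1.55) = 2.818×10^-2 mol L⁻¹ atm⁻¹
pCO2 = [CO2*]/KH = 64.7×10^-6 / 2.818×10^-2 = 2.30×10^-3 atm = 2300 μatm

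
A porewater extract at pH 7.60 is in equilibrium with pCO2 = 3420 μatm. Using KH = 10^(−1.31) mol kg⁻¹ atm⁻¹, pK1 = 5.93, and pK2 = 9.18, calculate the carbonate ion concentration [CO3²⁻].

[CO3²⁻] = 0.206 mmol/kg

[CO2*] = KH · pCO2 = 10^(−1.31) × 3420×10^-6 = 1.675×10^-4 mol/kg
α₀ = 1/(1 + K1/[H⁺] + K1K2/[H⁺]²) = 1/(1 + 10^+1.67 + 10^+0.09) = 0.02041
DIC = [CO2*]/α₀ = 1.675×10^-4 / 0.02041 = 8.208 mmol/kg
[CO3²⁻] = α₂·DIC; α₂ = 0.02511, so [CO3²⁻] = 0.02511 × 8.208 = 0.206 mmol/kg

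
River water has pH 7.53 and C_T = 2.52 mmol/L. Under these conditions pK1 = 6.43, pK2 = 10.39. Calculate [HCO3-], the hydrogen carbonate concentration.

[HCO3⁻] = 2.33 mmol/L

α₁ = 1 / (1 + [H⁺]/K1 + K2/[H⁺]) = 1 / (1 + 10^-1.10 + 10^-2.86)
   = 1 / (1 + 0.079433 + 0.0013804) = 1/1.0808 = 0.9252
[HCO3⁻] = α₁ × DIC = 0.9252 × 2.52 = 2.33 mmol/L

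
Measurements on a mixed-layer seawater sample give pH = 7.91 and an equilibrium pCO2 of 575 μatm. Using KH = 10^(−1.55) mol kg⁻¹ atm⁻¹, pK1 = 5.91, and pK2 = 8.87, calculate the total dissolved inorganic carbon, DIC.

[CO2*] = KH · pCO2 = 10^(−1.55) × 575×10^-6 = 1.621×10^-5 mol/kg
α₀ = 1/(1 + K1/[H⁺] + K1K2/[H⁺]²) = 1/(1 + 10^+2.00 + 10^+1.04) = 0.008931
DIC = [CO2*]/α₀ = 1.621×10^-5 / 0.008931 = 1.81 mmol/kg

DIC = 1.81 mmol/kg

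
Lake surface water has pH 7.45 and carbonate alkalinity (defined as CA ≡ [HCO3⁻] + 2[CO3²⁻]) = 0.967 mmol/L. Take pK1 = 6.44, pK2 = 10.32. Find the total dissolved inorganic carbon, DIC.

CA = [HCO3⁻] + 2[CO3²⁻] = (α₁ + 2α₂)·DIC
At pH 7.45: [H⁺]/K1 = 10^-1.01 = 0.097724, K2/[H⁺] = 10^-2.87 = 0.0013490
α₁ = 1/(1 + 0.097724 + 0.0013490) = 1/1.0991 = 0.9099; α₂ = α₁·K2/[H⁺] = 0.001227
α₁ + 2α₂ = 0.9123
DIC = CA / (α₁ + 2α₂) = 0.967 / 0.9123 = 1.06 mmol/L

DIC = 1.06 mmol/L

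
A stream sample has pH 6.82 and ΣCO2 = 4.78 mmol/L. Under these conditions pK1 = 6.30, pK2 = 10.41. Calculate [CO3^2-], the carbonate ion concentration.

[CO3²⁻] = 0.943 μmol/L

α₂ = 1 / (1 + [H⁺]/K2 + [H⁺]²/(K1K2)) = 1 / (1 + 10^+3.59 + 10^+3.07)
   = 1 / (1 + 3890.5 + 1174.9) = 1/5066.3 = 0.0001974
[CO3²⁻] = α₂ × DIC = 0.0001974 × 4.78 = 0.000943 mmol/L = 0.943 μmol/L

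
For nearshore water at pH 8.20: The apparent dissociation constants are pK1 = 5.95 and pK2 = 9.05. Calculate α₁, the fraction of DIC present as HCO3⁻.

α₁ = 0.872

α₁ = 1 / (1 + [H⁺]/K1 + K2/[H⁺]) = 1 / (1 + 10^-2.25 + 10^-0.85)
   = 1 / (1 + 0.0056234 + 0.14125) = 1/1.1469 = 0.8719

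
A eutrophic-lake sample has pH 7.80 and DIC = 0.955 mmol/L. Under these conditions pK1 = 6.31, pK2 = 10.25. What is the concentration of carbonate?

[CO3²⁻] = 3.27 μmol/L

α₂ = 1 / (1 + [H⁺]/K2 + [H⁺]²/(K1K2)) = 1 / (1 + 10^+2.45 + 10^+0.96)
   = 1 / (1 + 281.84 + 9.1201) = 1/291.96 = 0.003425
[CO3²⁻] = α₂ × DIC = 0.003425 × 0.955 = 0.00327 mmol/L = 3.27 μmol/L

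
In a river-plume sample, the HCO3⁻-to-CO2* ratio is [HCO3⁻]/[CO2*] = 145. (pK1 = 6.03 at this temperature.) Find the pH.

From K1 = [H⁺][HCO3⁻]/[CO2*]:  pH = pK1 + log₁₀([HCO3⁻]/[CO2*])
log₁₀(145) = +2.161
pH = 6.03 + (+2.161) = 8.19

pH = 8.19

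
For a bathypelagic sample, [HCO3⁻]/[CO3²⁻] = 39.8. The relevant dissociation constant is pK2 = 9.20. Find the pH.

From K2 = [H⁺][CO3²⁻]/[HCO3⁻]:  pH = pK2 − log₁₀([HCO3⁻]/[CO3²⁻])
log₁₀(39.8) = +1.600
pH = 9.20 − (+1.600) = 7.60

pH = 7.60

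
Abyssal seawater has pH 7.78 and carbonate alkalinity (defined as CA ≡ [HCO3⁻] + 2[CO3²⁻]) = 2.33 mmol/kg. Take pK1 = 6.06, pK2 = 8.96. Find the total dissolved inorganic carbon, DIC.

DIC = 2.23 mmol/kg

CA = [HCO3⁻] + 2[CO3²⁻] = (α₁ + 2α₂)·DIC
At pH 7.78: [H⁺]/K1 = 10^-1.72 = 0.019055, K2/[H⁺] = 10^-1.18 = 0.066069
α₁ = 1/(1 + 0.019055 + 0.066069) = 1/1.0851 = 0.9216; α₂ = α₁·K2/[H⁺] = 0.06089
α₁ + 2α₂ = 1.0433
DIC = CA / (α₁ + 2α₂) = 2.33 / 1.0433 = 2.23 mmol/kg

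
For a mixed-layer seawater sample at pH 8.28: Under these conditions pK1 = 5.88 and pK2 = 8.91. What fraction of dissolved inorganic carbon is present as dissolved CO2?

α₀ = 1 / (1 + K1/[H⁺] + K1K2/[H⁺]²) = 1 / (1 + 10^+2.40 + 10^+1.77)
   = 1 / (1 + 251.19 + 58.884) = 1/311.07 = 0.003215

α₀ = 0.00321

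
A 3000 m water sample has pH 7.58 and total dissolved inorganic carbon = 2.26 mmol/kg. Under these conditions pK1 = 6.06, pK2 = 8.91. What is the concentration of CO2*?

[CO2*] = 0.0634 mmol/kg

α₀ = 1 / (1 + K1/[H⁺] + K1K2/[H⁺]²) = 1 / (1 + 10^+1.52 + 10^+0.19)
   = 1 / (1 + 33.113 + 1.5488) = 1/35.662 = 0.02804
[CO2*] = α₀ × DIC = 0.02804 × 2.26 = 0.0634 mmol/kg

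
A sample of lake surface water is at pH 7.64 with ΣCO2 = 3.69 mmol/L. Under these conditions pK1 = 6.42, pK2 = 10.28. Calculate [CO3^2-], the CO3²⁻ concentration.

[CO3²⁻] = 7.96 μmol/L

α₂ = 1 / (1 + [H⁺]/K2 + [H⁺]²/(K1K2)) = 1 / (1 + 10^+2.64 + 10^+1.42)
   = 1 / (1 + 436.52 + 26.303) = 1/463.82 = 0.002156
[CO3²⁻] = α₂ × DIC = 0.002156 × 3.69 = 0.00796 mmol/L = 7.96 μmol/L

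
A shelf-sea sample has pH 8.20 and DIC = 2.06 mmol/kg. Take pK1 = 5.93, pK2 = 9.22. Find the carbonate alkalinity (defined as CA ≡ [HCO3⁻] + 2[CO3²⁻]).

CA = 2.23 mmol/kg

CA = [HCO3⁻] + 2[CO3²⁻] = (α₁ + 2α₂)·DIC
At pH 8.20: [H⁺]/K1 = 10^-2.27 = 0.0053703, K2/[H⁺] = 10^-1.02 = 0.095499
α₁ = 1/(1 + 0.0053703 + 0.095499) = 1/1.1009 = 0.9084; α₂ = α₁·K2/[H⁺] = 0.08675
α₁ + 2α₂ = 1.0819
CA = 1.0819 × 2.06 = 2.23 mmol/kg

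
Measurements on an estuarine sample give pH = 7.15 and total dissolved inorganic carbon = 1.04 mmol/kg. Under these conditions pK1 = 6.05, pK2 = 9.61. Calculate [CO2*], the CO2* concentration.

α₀ = 1 / (1 + K1/[H⁺] + K1K2/[H⁺]²) = 1 / (1 + 10^+1.10 + 10^-1.36)
   = 1 / (1 + 12.589 + 0.043652) = 1/13.633 = 0.07335
[CO2*] = α₀ × DIC = 0.07335 × 1.04 = 0.0763 mmol/kg

[CO2*] = 0.0763 mmol/kg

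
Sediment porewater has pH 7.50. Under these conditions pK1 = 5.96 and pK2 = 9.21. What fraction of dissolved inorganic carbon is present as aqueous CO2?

α₀ = 1 / (1 + K1/[H⁺] + K1K2/[H⁺]²) = 1 / (1 + 10^+1.54 + 10^-0.17)
   = 1 / (1 + 34.674 + 0.67608) = 1/36.350 = 0.02751

α₀ = 0.0275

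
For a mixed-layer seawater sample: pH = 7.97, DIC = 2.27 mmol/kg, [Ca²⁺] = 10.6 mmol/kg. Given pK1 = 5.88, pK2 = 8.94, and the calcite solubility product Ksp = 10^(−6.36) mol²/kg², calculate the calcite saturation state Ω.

α₂ = 1 / (1 + [H⁺]/K2 + [H⁺]²/(K1K2)) = 1 / (1 + 10^+0.97 + 10^-1.12)
   = 1 / (1 + 9.3325 + 0.075858) = 1/10.408 = 0.09608
[CO3²⁻] = α₂ × DIC = 0.09608 × 2.27 = 0.2181 mmol/kg
Ksp = 10^(−6.36) = 4.365×10^-7
Ω = [Ca²⁺][CO3²⁻]/Ksp = (10.6×10^-3)(2.181×10^-4) / 4.365×10^-7 = 5.30

Ω = 5.30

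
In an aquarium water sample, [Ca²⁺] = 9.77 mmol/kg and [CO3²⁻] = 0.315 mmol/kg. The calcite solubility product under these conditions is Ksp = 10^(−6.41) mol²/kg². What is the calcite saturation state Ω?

Ksp = 10^(−6.41) = 3.890×10^-7
Ω = [Ca²⁺][CO3²⁻]/Ksp = (9.77×10^-3)(0.315×10^-3) / 3.890×10^-7 = 7.91

Ω = 7.91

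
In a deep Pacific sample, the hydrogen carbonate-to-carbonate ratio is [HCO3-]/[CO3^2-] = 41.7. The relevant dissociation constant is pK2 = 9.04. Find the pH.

pH = 7.42

From K2 = [H⁺][CO3^2-]/[HCO3-]:  pH = pK2 − log₁₀([HCO3-]/[CO3^2-])
log₁₀(41.7) = +1.620
pH = 9.04 − (+1.620) = 7.42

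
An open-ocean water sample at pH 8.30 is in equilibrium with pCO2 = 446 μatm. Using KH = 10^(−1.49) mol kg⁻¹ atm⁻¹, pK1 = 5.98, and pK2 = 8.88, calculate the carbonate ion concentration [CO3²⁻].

[CO2*] = KH · pCO2 = 10^(−1.49) × 446×10^-6 = 1.443×10^-5 mol/kg
α₀ = 1/(1 + K1/[H⁺] + K1K2/[H⁺]²) = 1/(1 + 10^+2.32 + 10^+1.74) = 0.003775
DIC = [CO2*]/α₀ = 1.443×10^-5 / 0.003775 = 3.823 mmol/kg
[CO3²⁻] = α₂·DIC; α₂ = 0.2075, so [CO3²⁻] = 0.2075 × 3.823 = 0.793 mmol/kg

[CO3²⁻] = 0.793 mmol/kg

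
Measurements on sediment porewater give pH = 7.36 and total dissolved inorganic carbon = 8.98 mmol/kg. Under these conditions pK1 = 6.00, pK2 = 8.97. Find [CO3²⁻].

α₂ = 1 / (1 + [H⁺]/K2 + [H⁺]²/(K1K2)) = 1 / (1 + 10^+1.61 + 10^+0.25)
   = 1 / (1 + 40.738 + 1.7783) = 1/43.516 = 0.02298
[CO3²⁻] = α₂ × DIC = 0.02298 × 8.98 = 0.206 mmol/kg

[CO3²⁻] = 0.206 mmol/kg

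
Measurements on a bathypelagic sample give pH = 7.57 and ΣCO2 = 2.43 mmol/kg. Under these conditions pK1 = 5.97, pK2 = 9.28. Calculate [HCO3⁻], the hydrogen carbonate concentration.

[HCO3⁻] = 2.33 mmol/kg

α₁ = 1 / (1 + [H⁺]/K1 + K2/[H⁺]) = 1 / (1 + 10^-1.60 + 10^-1.71)
   = 1 / (1 + 0.025119 + 0.019498) = 1/1.0446 = 0.9573
[HCO3⁻] = α₁ × DIC = 0.9573 × 2.43 = 2.33 mmol/kg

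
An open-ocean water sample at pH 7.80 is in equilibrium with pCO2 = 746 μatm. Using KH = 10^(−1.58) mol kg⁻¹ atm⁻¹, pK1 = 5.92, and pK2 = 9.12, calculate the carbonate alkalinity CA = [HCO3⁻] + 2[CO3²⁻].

CA = 1.63 mmol/kg

[CO2*] = KH · pCO2 = 10^(−1.58) × 746×10^-6 = 1.962×10^-5 mol/kg
α₀ = 1/(1 + K1/[H⁺] + K1K2/[H⁺]²) = 1/(1 + 10^+1.88 + 10^+0.56) = 0.01242
DIC = [CO2*]/α₀ = 1.962×10^-5 / 0.01242 = 1.579 mmol/kg
CA = (α₁ + 2α₂)·DIC = (0.9425 + 2×0.04511) × 1.579 = 1.63 mmol/kg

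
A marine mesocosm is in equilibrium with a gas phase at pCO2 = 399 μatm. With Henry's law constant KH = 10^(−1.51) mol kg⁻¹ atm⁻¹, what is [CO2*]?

[CO2*] = 12.3 μmol/kg

KH = 10^(−1.51) = 3.090×10^-2 mol kg⁻¹ atm⁻¹
[CO2*] = KH · pCO2 = 3.090×10^-2 × 399×10^-6 atm = 1.23×10^-5 mol/kg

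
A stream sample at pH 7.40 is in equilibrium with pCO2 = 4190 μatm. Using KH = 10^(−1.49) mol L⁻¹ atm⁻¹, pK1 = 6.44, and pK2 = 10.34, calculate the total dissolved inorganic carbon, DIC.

DIC = 1.37 mmol/L

[CO2*] = KH · pCO2 = 10^(−1.49) × 4190×10^-6 = 1.356×10^-4 mol/L
α₀ = 1/(1 + K1/[H⁺] + K1K2/[H⁺]²) = 1/(1 + 10^+0.96 + 10^-1.98) = 0.09871
DIC = [CO2*]/α₀ = 1.356×10^-4 / 0.09871 = 1.37 mmol/L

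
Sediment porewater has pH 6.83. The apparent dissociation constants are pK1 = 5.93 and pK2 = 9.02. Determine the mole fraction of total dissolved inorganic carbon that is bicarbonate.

α₁ = 1 / (1 + [H⁺]/K1 + K2/[H⁺]) = 1 / (1 + 10^-0.90 + 10^-2.19)
   = 1 / (1 + 0.12589 + 0.0064565) = 1/1.1323 = 0.8831

α₁ = 0.883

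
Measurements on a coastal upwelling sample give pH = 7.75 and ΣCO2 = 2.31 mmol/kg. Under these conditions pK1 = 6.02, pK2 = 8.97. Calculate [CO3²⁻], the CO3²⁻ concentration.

α₂ = 1 / (1 + [H⁺]/K2 + [H⁺]²/(K1K2)) = 1 / (1 + 10^+1.22 + 10^-0.51)
   = 1 / (1 + 16.596 + 0.30903) = 1/17.905 = 0.05585
[CO3²⁻] = α₂ × DIC = 0.05585 × 2.31 = 0.129 mmol/kg

[CO3²⁻] = 0.129 mmol/kg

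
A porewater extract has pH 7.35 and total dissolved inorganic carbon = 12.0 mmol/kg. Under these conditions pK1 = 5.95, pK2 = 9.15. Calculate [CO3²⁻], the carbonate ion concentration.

[CO3²⁻] = 0.180 mmol/kg

α₂ = 1 / (1 + [H⁺]/K2 + [H⁺]²/(K1K2)) = 1 / (1 + 10^+1.80 + 10^+0.40)
   = 1 / (1 + 63.096 + 2.5119) = 1/66.608 = 0.01501
[CO3²⁻] = α₂ × DIC = 0.01501 × 12.0 = 0.180 mmol/kg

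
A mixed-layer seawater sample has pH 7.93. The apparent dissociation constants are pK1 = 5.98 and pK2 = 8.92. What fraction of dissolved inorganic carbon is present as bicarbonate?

α₁ = 1 / (1 + [H⁺]/K1 + K2/[H⁺]) = 1 / (1 + 10^-1.95 + 10^-0.99)
   = 1 / (1 + 0.011220 + 0.10233) = 1/1.1135 = 0.8980

α₁ = 0.898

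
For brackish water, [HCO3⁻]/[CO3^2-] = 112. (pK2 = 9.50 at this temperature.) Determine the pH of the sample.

From K2 = [H⁺][CO3^2-]/[HCO3⁻]:  pH = pK2 − log₁₀([HCO3⁻]/[CO3^2-])
log₁₀(112) = +2.049
pH = 9.50 − (+2.049) = 7.45

pH = 7.45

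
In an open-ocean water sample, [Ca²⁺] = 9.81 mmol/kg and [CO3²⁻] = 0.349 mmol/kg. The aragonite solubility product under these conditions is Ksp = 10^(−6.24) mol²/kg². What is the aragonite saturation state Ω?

Ksp = 10^(−6.24) = 5.754×10^-7
Ω = [Ca²⁺][CO3²⁻]/Ksp = (9.81×10^-3)(0.349×10^-3) / 5.754×10^-7 = 5.95

Ω = 5.95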